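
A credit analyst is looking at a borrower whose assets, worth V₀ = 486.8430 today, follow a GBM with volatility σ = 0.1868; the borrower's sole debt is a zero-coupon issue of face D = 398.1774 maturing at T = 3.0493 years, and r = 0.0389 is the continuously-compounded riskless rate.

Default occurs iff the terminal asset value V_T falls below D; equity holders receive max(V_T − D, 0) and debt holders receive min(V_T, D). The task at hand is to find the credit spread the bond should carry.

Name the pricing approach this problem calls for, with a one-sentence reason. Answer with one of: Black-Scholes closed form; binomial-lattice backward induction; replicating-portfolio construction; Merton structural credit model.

Key observation: assets follow a GBM and default happens iff V_T < 398.1774; valuing claims on that split (equity as a call, risky debt as the residual) is the structural model's definition.

framework: Merton structural credit model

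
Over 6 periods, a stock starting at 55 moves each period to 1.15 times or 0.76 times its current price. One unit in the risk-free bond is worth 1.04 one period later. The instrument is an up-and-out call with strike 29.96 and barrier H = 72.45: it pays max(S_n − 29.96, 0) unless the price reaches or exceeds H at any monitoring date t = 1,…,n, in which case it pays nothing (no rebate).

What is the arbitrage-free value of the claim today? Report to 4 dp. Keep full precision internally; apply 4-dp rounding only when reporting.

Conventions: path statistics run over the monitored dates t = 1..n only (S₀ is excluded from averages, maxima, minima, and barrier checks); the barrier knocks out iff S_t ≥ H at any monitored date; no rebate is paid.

Under the martingale measure an up-move has probability p* = 0.7179; value the claim as the probability-weighted average of per-path payoffs, discounted 6 periods at R = 1.04.
Enumerate all 2^6 = 64 price paths (U = up ×1.15, D = down ×0.76); each path with k up-moves has probability p*^k·(1−p*)^(6−k).
DDDDDD: M=41.8000, payoff=0.0000, prob=0.000503
UDDDDD: M=63.2500, payoff=0.0000, prob=0.001282
DUDDDD: M=48.0700, payoff=0.0000, prob=0.001282
UUDDDD: M=72.7375, payoff=0.0000, prob=0.003262
DDUDDD: M=41.8000, payoff=0.0000, prob=0.001282
UDUDDD: M=63.2500, payoff=0.0000, prob=0.003262
DUUDDD: M=55.2805, payoff=0.0000, prob=0.003262
UUUDDD: M=83.6481, payoff=0.0000, prob=0.008304
DDDUDD: M=41.8000, payoff=0.0000, prob=0.001282
UDDUDD: M=63.2500, payoff=0.0000, prob=0.003262
DUDUDD: M=48.0700, payoff=0.0000, prob=0.003262
UUDUDD: M=72.7375, payoff=0.0000, prob=0.008304
DDUUDD: M=42.0132, payoff=0.0000, prob=0.003262
UDUUDD: M=63.5726, payoff=6.7595, prob=0.008304
DUUUDD: M=63.5726, payoff=6.7595, prob=0.008304
UUUUDD: M=96.1953, payoff=0.0000, prob=0.021136
DDDDUD: M=41.8000, payoff=0.0000, prob=0.001282
UDDDUD: M=63.2500, payoff=0.0000, prob=0.003262
DUDDUD: M=48.0700, payoff=0.0000, prob=0.003262
UUDDUD: M=72.7375, payoff=0.0000, prob=0.008304
DDUDUD: M=41.8000, payoff=0.0000, prob=0.003262
UDUDUD: M=63.2500, payoff=6.7595, prob=0.008304
DUUDUD: M=55.2805, payoff=6.7595, prob=0.008304
UUUDUD: M=83.6481, payoff=0.0000, prob=0.021136
DDDUUD: M=41.8000, payoff=0.0000, prob=0.003262
UDDUUD: M=63.2500, payoff=6.7595, prob=0.008304
DUDUUD: M=48.3152, payoff=6.7595, prob=0.008304
UUDUUD: M=73.1085, payoff=0.0000, prob=0.021136
DDUUUD: M=48.3152, payoff=6.7595, prob=0.008304
UDUUUD: M=73.1085, payoff=0.0000, prob=0.021136
DUUUUD: M=73.1085, payoff=0.0000, prob=0.021136
UUUUUD: M=110.6246, payoff=0.0000, prob=0.053802
DDDDDU: M=41.8000, payoff=0.0000, prob=0.001282
UDDDDU: M=63.2500, payoff=0.0000, prob=0.003262
DUDDDU: M=48.0700, payoff=0.0000, prob=0.003262
UUDDDU: M=72.7375, payoff=0.0000, prob=0.008304
DDUDDU: M=41.8000, payoff=0.0000, prob=0.003262
UDUDDU: M=63.2500, payoff=6.7595, prob=0.008304
DUUDDU: M=55.2805, payoff=6.7595, prob=0.008304
UUUDDU: M=83.6481, payoff=0.0000, prob=0.021136
DDDUDU: M=41.8000, payoff=0.0000, prob=0.003262
UDDUDU: M=63.2500, payoff=6.7595, prob=0.008304
DUDUDU: M=48.0700, payoff=6.7595, prob=0.008304
UUDUDU: M=72.7375, payoff=0.0000, prob=0.021136
DDUUDU: M=42.0132, payoff=6.7595, prob=0.008304
UDUUDU: M=63.5726, payoff=25.6024, prob=0.021136
DUUUDU: M=63.5726, payoff=25.6024, prob=0.021136
UUUUDU: M=96.1953, payoff=0.0000, prob=0.053802
DDDDUU: M=41.8000, payoff=0.0000, prob=0.003262
UDDDUU: M=63.2500, payoff=6.7595, prob=0.008304
DUDDUU: M=48.0700, payoff=6.7595, prob=0.008304
UUDDUU: M=72.7375, payoff=0.0000, prob=0.021136
DDUDUU: M=41.8000, payoff=6.7595, prob=0.008304
UDUDUU: M=63.2500, payoff=25.6024, prob=0.021136
DUUDUU: M=55.5624, payoff=25.6024, prob=0.021136
UUUDUU: M=84.0747, payoff=0.0000, prob=0.053802
DDDUUU: M=41.8000, payoff=6.7595, prob=0.008304
UDDUUU: M=63.2500, payoff=25.6024, prob=0.021136
DUDUUU: M=55.5624, payoff=25.6024, prob=0.021136
UUDUUU: M=84.0747, payoff=0.0000, prob=0.053802
DDUUUU: M=55.5624, payoff=25.6024, prob=0.021136
UDUUUU: M=84.0747, payoff=0.0000, prob=0.053802
DUUUUU: M=84.0747, payoff=0.0000, prob=0.053802
UUUUUU: M=127.2183, payoff=0.0000, prob=0.136950
Price = Σ prob·payoff / R^6 = 4.686042 / 1.265319 = 3.7034

price = 3.7034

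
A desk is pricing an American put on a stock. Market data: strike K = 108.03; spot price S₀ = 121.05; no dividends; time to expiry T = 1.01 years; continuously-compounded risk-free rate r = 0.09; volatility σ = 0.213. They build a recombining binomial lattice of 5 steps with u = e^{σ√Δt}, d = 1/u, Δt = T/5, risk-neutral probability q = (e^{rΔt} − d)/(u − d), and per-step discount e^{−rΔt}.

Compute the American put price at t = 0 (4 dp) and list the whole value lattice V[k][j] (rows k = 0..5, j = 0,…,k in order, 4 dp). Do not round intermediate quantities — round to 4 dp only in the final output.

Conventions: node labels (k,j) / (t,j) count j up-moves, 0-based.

Δt=0.20200, u=1.10046, d=0.90871, q=0.57176, disc=e^(-rΔt)=0.98198
k=5 terminal: V=max(K-S,0) → 33.0257 17.1982 0.0000 0.0000 0.0000 0.0000
k=4: j=0 S=82.5395 intr=25.4905 cont=23.5442 V=25.4905[EX]; j=1 S=99.9570 intr=8.0730 cont=7.2323 V=8.0730[EX]; j=2 S=121.0500 intr=0.0000 cont=0.0000 V=0.0000[hold]; j=3 S=146.5940 intr=0.0000 cont=0.0000 V=0.0000[hold]; j=4 S=177.5283 intr=0.0000 cont=0.0000 V=0.0000[hold]
k=3: j=0 S=90.8318 intr=17.1982 cont=15.2520 V=17.1982[EX]; j=1 S=109.9991 intr=0.0000 cont=3.3949 V=3.3949[hold]; j=2 S=133.2111 intr=0.0000 cont=0.0000 V=0.0000[hold]; j=3 S=161.3214 intr=0.0000 cont=0.0000 V=0.0000[hold]
k=2: j=0 S=99.9570 intr=8.0730 cont=9.1384 V=9.1384[hold]; j=1 S=121.0500 intr=0.0000 cont=1.4276 V=1.4276[hold]; j=2 S=146.5940 intr=0.0000 cont=0.0000 V=0.0000[hold]
k=1: j=0 S=109.9991 intr=0.0000 cont=4.6445 V=4.6445[hold]; j=1 S=133.2111 intr=0.0000 cont=0.6004 V=0.6004[hold]
k=0: j=0 S=121.0500 intr=0.0000 cont=2.2902 V=2.2902[hold]

price = 2.2902
tree:
2.2902
4.6445 0.6004
9.1384 1.4276 0.0000
17.1982 3.3949 0.0000 0.0000
25.4905 8.0730 0.0000 0.0000 0.0000
33.0257 17.1982 0.0000 0.0000 0.0000 0.0000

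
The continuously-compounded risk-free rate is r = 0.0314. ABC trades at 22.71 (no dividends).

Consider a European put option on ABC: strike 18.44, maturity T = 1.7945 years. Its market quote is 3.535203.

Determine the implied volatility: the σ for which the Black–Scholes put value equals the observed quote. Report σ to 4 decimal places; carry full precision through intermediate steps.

sigma = 0.5562

At σ = 0.5562 the Black–Scholes value reproduces the quote:
σ√T = 0.5562·√1.7945 = 0.745080
d₁ = (ln(S/K) + (r+σ²/2)T) / (σ√T) = (ln(22.71/18.44) + (0.0314+0.5562²/2)·1.7945) / 0.745080 = (0.208283 + 0.333919) / 0.745080 = 0.727710
d₂ = d₁ − σ√T = 0.727710 − 0.745080 = -0.017369
e^{−rT} = 0.945211
N(−d₁) = 0.233395,  N(−d₂) = 0.506929
V = K·e^{−rT}·N(−d₂) − S·N(−d₁) = 8.835613 − 5.300410 = 3.535203 (the observed quote) — the price is monotone increasing in volatility, hence this σ is the only solution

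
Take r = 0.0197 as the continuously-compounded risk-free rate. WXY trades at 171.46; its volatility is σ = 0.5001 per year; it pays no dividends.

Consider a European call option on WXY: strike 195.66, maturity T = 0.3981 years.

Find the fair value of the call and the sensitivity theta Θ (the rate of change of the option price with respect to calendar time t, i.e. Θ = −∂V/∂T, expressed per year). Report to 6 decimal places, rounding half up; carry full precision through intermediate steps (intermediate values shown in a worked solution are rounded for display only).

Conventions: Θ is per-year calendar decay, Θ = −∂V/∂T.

price = 13.314722
Θ = -27.476897

σ√T = 0.5001·√0.3981 = 0.315539
d₁ = (ln(S/K) + (r+σ²/2)T) / (σ√T) = (ln(171.46/195.66) + (0.0197+0.5001²/2)·0.3981) / 0.315539 = (-0.132028 + 0.057625) / 0.315539 = -0.235798
d₂ = d₁ − σ√T = -0.235798 − 0.315539 = -0.551337
e^{−rT} = 0.992188
N(d₁) = 0.406795,  N(d₂) = 0.290701
Call price V = S·N(d₁) − K·e^{−rT}·N(d₂) = 69.749014 − 56.434292 = 13.314722
φ(d₁) = (1/√(2π))·e^{−d₁²/2} = 0.388004
Θ = −S·φ(d₁)·σ/(2√T) − r·K·e^{−rT}·N(d₂) = −26.365142 − 1.111756 = -27.476897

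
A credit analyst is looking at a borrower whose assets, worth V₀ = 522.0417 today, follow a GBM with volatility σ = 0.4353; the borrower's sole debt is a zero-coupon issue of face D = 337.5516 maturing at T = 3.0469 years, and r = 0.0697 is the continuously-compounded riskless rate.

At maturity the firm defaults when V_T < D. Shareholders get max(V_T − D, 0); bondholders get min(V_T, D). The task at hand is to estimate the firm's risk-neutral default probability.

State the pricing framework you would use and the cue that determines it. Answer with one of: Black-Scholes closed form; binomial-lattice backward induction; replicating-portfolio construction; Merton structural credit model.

Key observation: with the firm-asset dynamics (V₀ = 522.0417) and a single zero-coupon liability of face 337.5516 given, debt value, spread, and default probability all derive from the option view of the balance sheet.

framework: Merton structural credit model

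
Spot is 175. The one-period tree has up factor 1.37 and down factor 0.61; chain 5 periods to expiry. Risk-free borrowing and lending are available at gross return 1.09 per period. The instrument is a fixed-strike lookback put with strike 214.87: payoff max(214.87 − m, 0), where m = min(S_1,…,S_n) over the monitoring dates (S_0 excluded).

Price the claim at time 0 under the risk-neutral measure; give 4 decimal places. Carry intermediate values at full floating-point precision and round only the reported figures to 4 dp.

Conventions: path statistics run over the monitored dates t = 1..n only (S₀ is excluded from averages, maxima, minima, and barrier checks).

price = 56.1266

Set p* = 0.6316 (from d < R < u); the path-dependent value is the discounted p*-expectation over all price paths.
Enumerate all 2^5 = 32 price paths (U = up ×1.37, D = down ×0.61); each path with k up-moves has probability p*^k·(1−p*)^(5−k).
DDDDD: m=14.7804, payoff=200.0896, prob=0.006788
UDDDD: m=33.1954, payoff=181.6746, prob=0.011636
DUDDD: m=33.1954, payoff=181.6746, prob=0.011636
UUDDD: m=74.5536, payoff=140.3164, prob=0.019948
DDUDD: m=33.1954, payoff=181.6746, prob=0.011636
UDUDD: m=74.5536, payoff=140.3164, prob=0.019948
DUUDD: m=74.5536, payoff=140.3164, prob=0.019948
UUUDD: m=167.4401, payoff=47.4299, prob=0.034196
DDDUD: m=33.1954, payoff=181.6746, prob=0.011636
UDDUD: m=74.5536, payoff=140.3164, prob=0.019948
DUDUD: m=74.5536, payoff=140.3164, prob=0.019948
UUDUD: m=167.4401, payoff=47.4299, prob=0.034196
DDUUD: m=65.1175, payoff=149.7525, prob=0.019948
UDUUD: m=146.2475, payoff=68.6225, prob=0.034196
DUUUD: m=106.7500, payoff=108.1200, prob=0.034196
UUUUD: m=239.7500, payoff=0.0000, prob=0.058621
DDDDU: m=24.2302, payoff=190.6398, prob=0.011636
UDDDU: m=54.4187, payoff=160.4513, prob=0.019948
DUDDU: m=54.4187, payoff=160.4513, prob=0.019948
UUDDU: m=122.2190, payoff=92.6510, prob=0.034196
DDUDU: m=54.4187, payoff=160.4513, prob=0.019948
UDUDU: m=122.2190, payoff=92.6510, prob=0.034196
DUUDU: m=106.7500, payoff=108.1200, prob=0.034196
UUUDU: m=239.7500, payoff=0.0000, prob=0.058621
DDDUU: m=39.7217, payoff=175.1483, prob=0.019948
UDDUU: m=89.2110, payoff=125.6590, prob=0.034196
DUDUU: m=89.2110, payoff=125.6590, prob=0.034196
UUDUU: m=200.3591, payoff=14.5109, prob=0.058621
DDUUU: m=65.1175, payoff=149.7525, prob=0.034196
UDUUU: m=146.2475, payoff=68.6225, prob=0.058621
DUUUU: m=106.7500, payoff=108.1200, prob=0.058621
UUUUU: m=239.7500, payoff=0.0000, prob=0.100494
Price = Σ prob·payoff / R^5 = 86.357742 / 1.538624 = 56.1266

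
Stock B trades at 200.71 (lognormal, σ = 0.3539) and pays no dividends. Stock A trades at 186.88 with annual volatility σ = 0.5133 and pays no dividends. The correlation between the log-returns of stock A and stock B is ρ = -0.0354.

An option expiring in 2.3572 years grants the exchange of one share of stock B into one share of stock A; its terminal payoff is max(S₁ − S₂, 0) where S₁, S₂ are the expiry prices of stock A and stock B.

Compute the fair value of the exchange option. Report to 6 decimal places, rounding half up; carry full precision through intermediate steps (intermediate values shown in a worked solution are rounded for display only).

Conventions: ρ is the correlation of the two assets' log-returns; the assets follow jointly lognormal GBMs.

exchange price = 65.621218

σ_eff = √(σ₁² + σ₂² − 2ρσ₁σ₂) = √(0.5133² + 0.3539² − 2·-0.0354·0.5133·0.3539) = 0.633706
d₁ = (ln(S₁/S₂) + (q₂ − q₁ + σ_eff²/2)T) / (σ_eff√T) = (ln(186.88/200.71) + (0.0 − 0.0 + 0.200792)·2.3572) / 0.972940 = 0.413090
d₂ = d₁ − σ_eff√T = 0.413090 − 0.972940 = -0.559850
N(d₁) = 0.660230,  N(d₂) = 0.287791
V = S₁·e^{−q₁T}·N(d₁) − S₂·e^{−q₂T}·N(d₂) = 123.383719 − 57.762502 = 65.621218
Key observation: no risk-free rate is needed — with the second asset as numeraire the exchange option is a call on the ratio S₁/S₂, and r cancels out of the value.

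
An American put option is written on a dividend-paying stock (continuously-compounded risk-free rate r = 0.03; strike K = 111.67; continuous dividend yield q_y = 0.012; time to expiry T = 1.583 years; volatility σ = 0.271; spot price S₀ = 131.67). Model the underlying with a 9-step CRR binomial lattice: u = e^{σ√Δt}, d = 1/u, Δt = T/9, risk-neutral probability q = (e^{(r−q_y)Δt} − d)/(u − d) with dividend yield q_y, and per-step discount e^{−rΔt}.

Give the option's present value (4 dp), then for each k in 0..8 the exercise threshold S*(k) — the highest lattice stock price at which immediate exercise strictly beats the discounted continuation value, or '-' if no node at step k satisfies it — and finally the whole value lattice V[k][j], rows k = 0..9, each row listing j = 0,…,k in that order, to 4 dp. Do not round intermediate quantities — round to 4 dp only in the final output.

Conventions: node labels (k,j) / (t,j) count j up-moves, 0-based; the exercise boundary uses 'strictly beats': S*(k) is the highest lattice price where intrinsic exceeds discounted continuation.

Δt=0.17589  u=1.12037  d=0.89257  q=0.48554  discount=0.99474
step 9 (expiry): payoffs max(K−S,0) = 64.3277 52.2451 37.0787 18.0416 0.0000 0.0000 0.0000 0.0000 0.0000 0.0000
step 8: (k=8,j=0): S=53.0407, K−S=58.6293, hold=58.1535 ⇒ V=58.6293 exercise | (k=8,j=1): S=66.5776, K−S=45.0924, hold=44.6450 ⇒ V=45.0924 exercise | (k=8,j=2): S=83.5695, K−S=28.1005, hold=27.6890 ⇒ V=28.1005 exercise | (k=8,j=3): S=104.8980, K−S=6.7720, hold=9.2329 ⇒ V=9.2329 continue | (k=8,j=4): S=131.6700, K−S=0.0000, hold=0.0000 ⇒ V=0.0000 continue | (k=8,j=5): S=165.2747, K−S=0.0000, hold=0.0000 ⇒ V=0.0000 continue | (k=8,j=6): S=207.4559, K−S=0.0000, hold=0.0000 ⇒ V=0.0000 continue | (k=8,j=7): S=260.4026, K−S=0.0000, hold=0.0000 ⇒ V=0.0000 continue | (k=8,j=8): S=326.8622, K−S=0.0000, hold=0.0000 ⇒ V=0.0000 continue  boundary S*=83.5695
step 7: (k=7,j=0): S=59.4249, K−S=52.2451, hold=51.7827 ⇒ V=52.2451 exercise | (k=7,j=1): S=74.5913, K−S=37.0787, hold=36.6483 ⇒ V=37.0787 exercise | (k=7,j=2): S=93.6284, K−S=18.0416, hold=18.8399 ⇒ V=18.8399 continue | (k=7,j=3): S=117.5241, K−S=0.0000, hold=4.7250 ⇒ V=4.7250 continue | (k=7,j=4): S=147.5185, K−S=0.0000, hold=0.0000 ⇒ V=0.0000 continue | (k=7,j=5): S=185.1680, K−S=0.0000, hold=0.0000 ⇒ V=0.0000 continue | (k=7,j=6): S=232.4264, K−S=0.0000, hold=0.0000 ⇒ V=0.0000 continue | (k=7,j=7): S=291.7460, K−S=0.0000, hold=0.0000 ⇒ V=0.0000 continue  boundary S*=74.5913
step 6: (k=6,j=0): S=66.5776, K−S=45.0924, hold=44.6450 ⇒ V=45.0924 exercise | (k=6,j=1): S=83.5695, K−S=28.1005, hold=28.0746 ⇒ V=28.1005 exercise | (k=6,j=2): S=104.8980, K−S=6.7720, hold=11.9235 ⇒ V=11.9235 continue | (k=6,j=3): S=131.6700, K−S=0.0000, hold=2.4180 ⇒ V=2.4180 continue | (k=6,j=4): S=165.2747, K−S=0.0000, hold=0.0000 ⇒ V=0.0000 continue | (k=6,j=5): S=207.4559, K−S=0.0000, hold=0.0000 ⇒ V=0.0000 continue | (k=6,j=6): S=260.4026, K−S=0.0000, hold=0.0000 ⇒ V=0.0000 continue  boundary S*=83.5695
step 5: (k=5,j=0): S=74.5913, K−S=37.0787, hold=36.6483 ⇒ V=37.0787 exercise | (k=5,j=1): S=93.6284, K−S=18.0416, hold=20.1394 ⇒ V=20.1394 continue | (k=5,j=2): S=117.5241, K−S=0.0000, hold=7.2698 ⇒ V=7.2698 continue | (k=5,j=3): S=147.5185, K−S=0.0000, hold=1.2374 ⇒ V=1.2374 continue | (k=5,j=4): S=185.1680, K−S=0.0000, hold=0.0000 ⇒ V=0.0000 continue | (k=5,j=5): S=232.4264, K−S=0.0000, hold=0.0000 ⇒ V=0.0000 continue  boundary S*=74.5913
step 4: (k=4,j=0): S=83.5695, K−S=28.1005, hold=28.7022 ⇒ V=28.7022 continue | (k=4,j=1): S=104.8980, K−S=6.7720, hold=13.8176 ⇒ V=13.8176 continue | (k=4,j=2): S=131.6700, K−S=0.0000, hold=4.3180 ⇒ V=4.3180 continue | (k=4,j=3): S=165.2747, K−S=0.0000, hold=0.6333 ⇒ V=0.6333 continue | (k=4,j=4): S=207.4559, K−S=0.0000, hold=0.0000 ⇒ V=0.0000 continue  boundary S*=-
step 3: (k=3,j=0): S=93.6284, K−S=18.0416, hold=21.3622 ⇒ V=21.3622 continue | (k=3,j=1): S=117.5241, K−S=0.0000, hold=9.1568 ⇒ V=9.1568 continue | (k=3,j=2): S=147.5185, K−S=0.0000, hold=2.5156 ⇒ V=2.5156 continue | (k=3,j=3): S=185.1680, K−S=0.0000, hold=0.3241 ⇒ V=0.3241 continue  boundary S*=-
step 2: (k=2,j=0): S=104.8980, K−S=6.7720, hold=15.3548 ⇒ V=15.3548 continue | (k=2,j=1): S=131.6700, K−S=0.0000, hold=5.9010 ⇒ V=5.9010 continue | (k=2,j=2): S=165.2747, K−S=0.0000, hold=1.4439 ⇒ V=1.4439 continue  boundary S*=-
step 1: (k=1,j=0): S=117.5241, K−S=0.0000, hold=10.7080 ⇒ V=10.7080 continue | (k=1,j=1): S=147.5185, K−S=0.0000, hold=3.7173 ⇒ V=3.7173 continue  boundary S*=-
step 0: (k=0,j=0): S=131.6700, K−S=0.0000, hold=7.2752 ⇒ V=7.2752 continue  boundary S*=-

price = 7.2752
boundary = - - - - - 74.5913 83.5695 74.5913 83.5695
tree:
7.2752
10.7080 3.7173
15.3548 5.9010 1.4439
21.3622 9.1568 2.5156 0.3241
28.7022 13.8176 4.3180 0.6333 0.0000
37.0787 20.1394 7.2698 1.2374 0.0000 0.0000
45.0924 28.1005 11.9235 2.4180 0.0000 0.0000 0.0000
52.2451 37.0787 18.8399 4.7250 0.0000 0.0000 0.0000 0.0000
58.6293 45.0924 28.1005 9.2329 0.0000 0.0000 0.0000 0.0000 0.0000
64.3277 52.2451 37.0787 18.0416 0.0000 0.0000 0.0000 0.0000 0.0000 0.0000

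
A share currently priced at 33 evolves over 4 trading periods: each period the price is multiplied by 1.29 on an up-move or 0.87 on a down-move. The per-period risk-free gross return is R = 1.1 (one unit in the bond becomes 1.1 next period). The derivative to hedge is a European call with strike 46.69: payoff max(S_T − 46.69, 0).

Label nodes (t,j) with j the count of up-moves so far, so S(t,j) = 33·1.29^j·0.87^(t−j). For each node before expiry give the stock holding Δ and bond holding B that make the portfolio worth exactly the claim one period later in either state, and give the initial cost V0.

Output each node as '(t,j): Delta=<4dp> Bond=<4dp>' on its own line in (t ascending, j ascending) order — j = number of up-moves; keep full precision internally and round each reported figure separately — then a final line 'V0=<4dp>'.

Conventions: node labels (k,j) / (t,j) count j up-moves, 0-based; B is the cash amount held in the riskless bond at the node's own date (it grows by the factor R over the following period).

(0,0): Delta=0.5945 Bond=-13.8406
(1,0): Delta=0.3071 Bond=-6.9734
(1,1): Delta=0.7546 Bond=-22.0409
(2,0): Delta=0.0000 Bond=0.0000
(2,1): Delta=0.4782 Bond=-14.0073
(2,2): Delta=0.9086 Bond=-32.7021
(3,0): Delta=0.0000 Bond=0.0000
(3,1): Delta=0.0000 Bond=0.0000
(3,2): Delta=0.7446 Bond=-28.1365
(3,3): Delta=1.0000 Bond=-42.4455
V0=5.7780

Risk-neutral probability p* = (R−d)/(u−d) = (1.1−0.87)/(1.29−0.87) = 0.5476.
Expiry values: V(4,0)=0.0000, V(4,1)=0.0000, V(4,2)=0.0000, V(4,3)=14.9414, V(4,4)=44.6946
(3,0): S=21.7306. Δ = (V_up−V_dn)/(S_up−S_dn) = (0.0000−0.0000)/(28.0325−18.9056) = 0.0000. V = [p*·0.0000 + (1−p*)·0.0000]/1.1 = 0.0000. B = V − Δ·S = 0.0000.
(3,1): S=32.2212. Δ = (V_up−V_dn)/(S_up−S_dn) = (0.0000−0.0000)/(41.5654−28.0325) = 0.0000. V = [p*·0.0000 + (1−p*)·0.0000]/1.1 = 0.0000. B = V − Δ·S = 0.0000.
(3,2): S=47.7763. Δ = (V_up−V_dn)/(S_up−S_dn) = (14.9414−0.0000)/(61.6314−41.5654) = 0.7446. V = [p*·14.9414 + (1−p*)·0.0000]/1.1 = 7.4384. B = V − Δ·S = -28.1365.
(3,3): S=70.8407. Δ = (V_up−V_dn)/(S_up−S_dn) = (44.6946−14.9414)/(91.3846−61.6314) = 1.0000. V = [p*·44.6946 + (1−p*)·14.9414]/1.1 = 28.3953. B = V − Δ·S = -42.4455.
(2,0): S=24.9777. Δ = (V_up−V_dn)/(S_up−S_dn) = (0.0000−0.0000)/(32.2212−21.7306) = 0.0000. V = [p*·0.0000 + (1−p*)·0.0000]/1.1 = 0.0000. B = V − Δ·S = 0.0000.
(2,1): S=37.0359. Δ = (V_up−V_dn)/(S_up−S_dn) = (7.4384−0.0000)/(47.7763−32.2212) = 0.4782. V = [p*·7.4384 + (1−p*)·0.0000]/1.1 = 3.7031. B = V − Δ·S = -14.0073.
(2,2): S=54.9153. Δ = (V_up−V_dn)/(S_up−S_dn) = (28.3953−7.4384)/(70.8407−47.7763) = 0.9086. V = [p*·28.3953 + (1−p*)·7.4384]/1.1 = 17.1953. B = V − Δ·S = -32.7021.
(1,0): S=28.7100. Δ = (V_up−V_dn)/(S_up−S_dn) = (3.7031−0.0000)/(37.0359−24.9777) = 0.3071. V = [p*·3.7031 + (1−p*)·0.0000]/1.1 = 1.8435. B = V − Δ·S = -6.9734.
(1,1): S=42.5700. Δ = (V_up−V_dn)/(S_up−S_dn) = (17.1953−3.7031)/(54.9153−37.0359) = 0.7546. V = [p*·17.1953 + (1−p*)·3.7031]/1.1 = 10.0833. B = V − Δ·S = -22.0409.
(0,0): S=33.0000. Δ = (V_up−V_dn)/(S_up−S_dn) = (10.0833−1.8435)/(42.5700−28.7100) = 0.5945. V = [p*·10.0833 + (1−p*)·1.8435]/1.1 = 5.7780. B = V − Δ·S = -13.8406.
Check: Δ(0,0)·S0 + B(0,0) = 5.7780 = V0.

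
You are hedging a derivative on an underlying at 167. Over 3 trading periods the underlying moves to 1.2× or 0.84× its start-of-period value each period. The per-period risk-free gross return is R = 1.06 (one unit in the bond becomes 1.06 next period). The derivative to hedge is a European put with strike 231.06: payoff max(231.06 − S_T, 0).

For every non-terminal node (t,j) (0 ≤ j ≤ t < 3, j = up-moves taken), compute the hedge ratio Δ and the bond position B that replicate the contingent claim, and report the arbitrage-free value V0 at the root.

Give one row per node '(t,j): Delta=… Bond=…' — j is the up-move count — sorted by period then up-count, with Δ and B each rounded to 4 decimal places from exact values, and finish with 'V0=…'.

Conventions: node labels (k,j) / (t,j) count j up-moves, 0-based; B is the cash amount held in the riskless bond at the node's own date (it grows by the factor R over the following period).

Under the risk-neutral measure, an up-move has probability p* = (R−d)/(u−d) = 0.6111 and values discount at R = 1.06.
Payoffs at expiry: V(3,0)=132.0784, V(3,1)=89.6578, V(3,2)=29.0568, V(3,3)=0.0000
  t=2,j=0: stock 117.8352 → up 141.4022 (V=89.6578), down 98.9816 (V=132.0784). Price 100.1459; hedge Δ=-1.0000, bond B=217.9811.
  t=2,j=1: stock 168.3360 → up 202.0032 (V=29.0568), down 141.4022 (V=89.6578). Price 49.6451; hedge Δ=-1.0000, bond B=217.9811.
  t=2,j=2: stock 240.4800 → up 288.5760 (V=0.0000), down 202.0032 (V=29.0568). Price 10.6603; hedge Δ=-0.3356, bond B=91.3736.
  t=1,j=0: stock 140.2800 → up 168.3360 (V=49.6451), down 117.8352 (V=100.1459). Price 65.3626; hedge Δ=-1.0000, bond B=205.6426.
  t=1,j=1: stock 200.4000 → up 240.4800 (V=10.6603), down 168.3360 (V=49.6451). Price 24.3595; hedge Δ=-0.5404, bond B=132.6508.
  t=0,j=0: stock 167.0000 → up 200.4000 (V=24.3595), down 140.2800 (V=65.3626). Price 38.0237; hedge Δ=-0.6820, bond B=151.9212.
Verification: the root portfolio costs Δ(0,0)·S0 + B(0,0) = 38.0237, matching V0.

(0,0): Delta=-0.6820 Bond=151.9212
(1,0): Delta=-1.0000 Bond=205.6426
(1,1): Delta=-0.5404 Bond=132.6508
(2,0): Delta=-1.0000 Bond=217.9811
(2,1): Delta=-1.0000 Bond=217.9811
(2,2): Delta=-0.3356 Bond=91.3736
V0=38.0237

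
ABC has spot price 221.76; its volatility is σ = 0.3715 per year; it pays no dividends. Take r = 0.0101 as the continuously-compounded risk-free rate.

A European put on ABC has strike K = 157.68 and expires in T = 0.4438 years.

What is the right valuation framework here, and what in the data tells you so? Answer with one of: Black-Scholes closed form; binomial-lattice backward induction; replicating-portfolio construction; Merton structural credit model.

Key observation: the instrument is a plain European put (strike 157.68) on a lognormal asset; the exact continuous-time formula applies directly.

framework: Black-Scholes closed form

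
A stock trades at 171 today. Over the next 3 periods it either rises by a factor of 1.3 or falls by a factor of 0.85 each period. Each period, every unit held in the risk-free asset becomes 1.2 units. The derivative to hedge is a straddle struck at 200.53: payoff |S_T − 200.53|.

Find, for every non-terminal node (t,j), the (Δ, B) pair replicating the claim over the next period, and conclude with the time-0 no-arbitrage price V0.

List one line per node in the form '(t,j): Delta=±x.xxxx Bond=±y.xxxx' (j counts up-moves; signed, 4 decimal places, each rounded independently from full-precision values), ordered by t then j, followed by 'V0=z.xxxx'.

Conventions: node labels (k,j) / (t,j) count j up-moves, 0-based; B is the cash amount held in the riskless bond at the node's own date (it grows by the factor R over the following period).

(0,0): Delta=0.7014 Bond=-58.4477
(1,0): Delta=-0.1059 Bond=47.2084
(1,1): Delta=0.8522 Bond=-103.6645
(2,0): Delta=-1.0000 Bond=167.1083
(2,1): Delta=0.0611 Bond=25.0906
(2,2): Delta=1.0000 Bond=-167.1083
V0=61.4894

No-arbitrage ⇒ martingale measure with p* = (R−d)/(u−d) = 0.7778.
Terminal payoffs: V(3,0)=95.5146, V(3,1)=39.9183, V(3,2)=45.1115, V(3,3)=175.1570
(2,0): S=123.5475. Δ = (V_up−V_dn)/(S_up−S_dn) = (39.9183−95.5146)/(160.6117−105.0154) = -1.0000. V = [p*·39.9183 + (1−p*)·95.5146]/1.2 = 43.5608. B = V − Δ·S = 167.1083.
(2,1): S=188.9550. Δ = (V_up−V_dn)/(S_up−S_dn) = (45.1115−39.9183)/(245.6415−160.6118) = 0.0611. V = [p*·45.1115 + (1−p*)·39.9183]/1.2 = 36.6312. B = V − Δ·S = 25.0906.
(2,2): S=288.9900. Δ = (V_up−V_dn)/(S_up−S_dn) = (175.1570−45.1115)/(375.6870−245.6415) = 1.0000. V = [p*·175.1570 + (1−p*)·45.1115]/1.2 = 121.8817. B = V − Δ·S = -167.1083.
(1,0): S=145.3500. Δ = (V_up−V_dn)/(S_up−S_dn) = (36.6312−43.5608)/(188.9550−123.5475) = -0.1059. V = [p*·36.6312 + (1−p*)·43.5608]/1.2 = 31.8093. B = V − Δ·S = 47.2084.
(1,1): S=222.3000. Δ = (V_up−V_dn)/(S_up−S_dn) = (121.8817−36.6312)/(288.9900−188.9550) = 0.8522. V = [p*·121.8817 + (1−p*)·36.6312]/1.2 = 85.7809. B = V − Δ·S = -103.6645.
(0,0): S=171.0000. Δ = (V_up−V_dn)/(S_up−S_dn) = (85.7809−31.8093)/(222.3000−145.3500) = 0.7014. V = [p*·85.7809 + (1−p*)·31.8093]/1.2 = 61.4894. B = V − Δ·S = -58.4477.
Sanity check at the root: Δ(0,0)·S0 + B(0,0) reproduces V0 = 61.4894.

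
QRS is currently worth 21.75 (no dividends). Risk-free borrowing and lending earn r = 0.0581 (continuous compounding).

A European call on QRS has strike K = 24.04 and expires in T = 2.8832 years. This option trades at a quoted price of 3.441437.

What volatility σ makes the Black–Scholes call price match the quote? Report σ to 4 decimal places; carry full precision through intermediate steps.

sigma = 0.1884

At σ = 0.1884 the Black–Scholes value reproduces the quote:
σ√T = 0.1884·√2.8832 = 0.319903
d₁ = (ln(S/K) + (r+σ²/2)T) / (σ√T) = (ln(21.75/24.04) + (0.0581+0.1884²/2)·2.8832) / 0.319903 = (-0.100105 + 0.218683) / 0.319903 = 0.370667
d₂ = d₁ − σ√T = 0.370667 − 0.319903 = 0.050764
e^{−rT} = 0.845765
N(d₁) = 0.644557,  N(d₂) = 0.520243
V = S·N(d₁) − K·e^{−rT}·N(d₂) = 14.019121 − 10.577684 = 3.441437 (equal to the quote); since ∂V/∂σ > 0 for all σ, the implied volatility is unique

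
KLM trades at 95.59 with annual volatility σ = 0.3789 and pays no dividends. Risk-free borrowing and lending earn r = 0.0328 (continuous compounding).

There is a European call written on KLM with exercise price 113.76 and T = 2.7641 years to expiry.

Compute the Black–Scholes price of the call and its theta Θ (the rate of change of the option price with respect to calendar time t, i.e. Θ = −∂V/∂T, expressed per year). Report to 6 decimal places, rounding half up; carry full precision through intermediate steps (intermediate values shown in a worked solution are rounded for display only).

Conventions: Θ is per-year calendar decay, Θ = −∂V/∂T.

price = 20.712059
Θ = -5.389137

σ√T = 0.3789·√2.7641 = 0.629943
d₁ = (ln(S/K) + (r+σ²/2)T) / (σ√T) = (ln(95.59/113.76) + (0.0328+0.3789²/2)·2.7641) / 0.629943 = (-0.174023 + 0.289077) / 0.629943 = 0.182642
d₂ = d₁ − σ√T = 0.182642 − 0.629943 = -0.447301
e^{−rT} = 0.913326
N(d₁) = 0.572460,  N(d₂) = 0.327329
Call price V = S·N(d₁) − K·e^{−rT}·N(d₂) = 54.721498 − 34.009438 = 20.712059
φ(d₁) = (1/√(2π))·e^{−d₁²/2} = 0.392343
Θ = −S·φ(d₁)·σ/(2√T) − r·K·e^{−rT}·N(d₂) = −4.273627 − 1.115510 = -5.389137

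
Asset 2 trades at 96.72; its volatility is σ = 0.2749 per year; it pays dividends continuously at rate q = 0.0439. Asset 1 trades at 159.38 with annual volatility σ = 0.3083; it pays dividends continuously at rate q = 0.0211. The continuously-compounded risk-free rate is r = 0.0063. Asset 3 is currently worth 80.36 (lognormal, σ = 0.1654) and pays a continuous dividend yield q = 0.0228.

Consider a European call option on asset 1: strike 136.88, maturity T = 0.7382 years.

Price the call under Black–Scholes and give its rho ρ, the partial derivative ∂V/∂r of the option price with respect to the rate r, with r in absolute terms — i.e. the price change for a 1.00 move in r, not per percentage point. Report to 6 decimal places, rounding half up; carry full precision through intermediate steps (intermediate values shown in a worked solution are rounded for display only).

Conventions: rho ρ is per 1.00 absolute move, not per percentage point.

σ√T = 0.3083·√0.7382 = 0.264887
d₁ = (ln(S/K) + (r−q+σ²/2)T) / (σ√T) = (ln(159.38/136.88) + (0.0063−0.0211+0.3083²/2)·0.7382) / 0.264887 = (0.152187 + 0.024157) / 0.264887 = 0.665732
d₂ = d₁ − σ√T = 0.665732 − 0.264887 = 0.400846
e^{−rT} = 0.995360
e^{−qT} = 0.984545
N(d₁) = 0.747209,  N(d₂) = 0.655733
Call price V = S·e^{−qT}·N(d₁) − K·e^{−rT}·N(d₂) = 117.249584 − 89.340285 = 27.909298
ρ = K·T·e^{−rT}·N(d₂) = 65.950999

price = 27.909298
ρ = 65.950999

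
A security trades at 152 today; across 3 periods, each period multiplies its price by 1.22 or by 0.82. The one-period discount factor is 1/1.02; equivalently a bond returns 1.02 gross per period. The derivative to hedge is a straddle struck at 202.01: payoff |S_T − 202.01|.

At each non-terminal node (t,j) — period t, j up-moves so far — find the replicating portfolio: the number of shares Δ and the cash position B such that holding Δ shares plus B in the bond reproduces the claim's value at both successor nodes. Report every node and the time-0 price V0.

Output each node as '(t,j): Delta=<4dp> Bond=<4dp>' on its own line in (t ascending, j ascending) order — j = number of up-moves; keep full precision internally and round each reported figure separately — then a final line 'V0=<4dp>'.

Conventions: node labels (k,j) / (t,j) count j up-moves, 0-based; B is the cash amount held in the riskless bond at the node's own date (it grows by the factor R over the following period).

(0,0): Delta=-0.4151 Bond=118.8845
(1,0): Delta=-1.0000 Bond=194.1657
(1,1): Delta=-0.0219 Bond=48.3586
(2,0): Delta=-1.0000 Bond=198.0490
(2,1): Delta=-1.0000 Bond=198.0490
(2,2): Delta=0.6354 Bond=-99.3975
V0=55.7912

Risk-neutral probability p* = (R−d)/(u−d) = (1.02−0.82)/(1.22−0.82) = 0.5000.
Expiry values: V(3,0)=118.2021, V(3,1)=77.3201, V(3,2)=16.4958, V(3,3)=73.9989
  t=2,j=0: stock 102.2048 → up 124.6899 (V=77.3201), down 83.8079 (V=118.2021). Price 95.8442; hedge Δ=-1.0000, bond B=198.0490.
  t=2,j=1: stock 152.0608 → up 185.5142 (V=16.4958), down 124.6899 (V=77.3201). Price 45.9882; hedge Δ=-1.0000, bond B=198.0490.
  t=2,j=2: stock 226.2368 → up 276.0089 (V=73.9989), down 185.5142 (V=16.4958). Price 44.3602; hedge Δ=0.6354, bond B=-99.3975.
  t=1,j=0: stock 124.6400 → up 152.0608 (V=45.9882), down 102.2048 (V=95.8442). Price 69.5257; hedge Δ=-1.0000, bond B=194.1657.
  t=1,j=1: stock 185.4400 → up 226.2368 (V=44.3602), down 152.0608 (V=45.9882). Price 44.2884; hedge Δ=-0.0219, bond B=48.3586.
  t=0,j=0: stock 152.0000 → up 185.4400 (V=44.2884), down 124.6400 (V=69.5257). Price 55.7912; hedge Δ=-0.4151, bond B=118.8845.
Verification: the root portfolio costs Δ(0,0)·S0 + B(0,0) = 55.7912, matching V0.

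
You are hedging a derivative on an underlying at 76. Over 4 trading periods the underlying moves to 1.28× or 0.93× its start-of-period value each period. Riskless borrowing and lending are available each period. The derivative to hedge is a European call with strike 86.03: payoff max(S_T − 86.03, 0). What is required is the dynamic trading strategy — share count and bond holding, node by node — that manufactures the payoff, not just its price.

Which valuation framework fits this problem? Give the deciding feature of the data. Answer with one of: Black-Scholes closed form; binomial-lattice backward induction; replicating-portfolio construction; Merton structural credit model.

framework: replicating-portfolio construction

Key observation: a price alone would not answer the question — the per-node share/bond construction on the spot-76, 1.28/0.93 tree is required, and only the replicating-portfolio method yields it.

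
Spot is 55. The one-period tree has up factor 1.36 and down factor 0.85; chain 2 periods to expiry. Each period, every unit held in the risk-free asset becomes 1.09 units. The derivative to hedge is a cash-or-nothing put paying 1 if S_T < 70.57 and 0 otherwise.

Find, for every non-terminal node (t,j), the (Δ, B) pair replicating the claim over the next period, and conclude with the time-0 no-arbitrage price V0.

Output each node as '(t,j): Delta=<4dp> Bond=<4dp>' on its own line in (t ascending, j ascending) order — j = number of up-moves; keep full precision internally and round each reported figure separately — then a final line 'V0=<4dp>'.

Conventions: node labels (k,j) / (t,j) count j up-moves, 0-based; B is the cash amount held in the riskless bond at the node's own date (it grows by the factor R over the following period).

(0,0): Delta=-0.0154 Bond=1.5018
(1,0): Delta=0.0000 Bond=0.9174
(1,1): Delta=-0.0262 Bond=2.4465
V0=0.6553

Risk-neutral probability p* = (R−d)/(u−d) = (1.09−0.85)/(1.36−0.85) = 0.4706.
Expiry values: V(2,0)=1.0000, V(2,1)=1.0000, V(2,2)=0.0000
(1,0): S=46.7500. Δ = (V_up−V_dn)/(S_up−S_dn) = (1.0000−1.0000)/(63.5800−39.7375) = 0.0000. V = [p*·1.0000 + (1−p*)·1.0000]/1.09 = 0.9174. B = V − Δ·S = 0.9174.
(1,1): S=74.8000. Δ = (V_up−V_dn)/(S_up−S_dn) = (0.0000−1.0000)/(101.7280−63.5800) = -0.0262. V = [p*·0.0000 + (1−p*)·1.0000]/1.09 = 0.4857. B = V − Δ·S = 2.4465.
(0,0): S=55.0000. Δ = (V_up−V_dn)/(S_up−S_dn) = (0.4857−0.9174)/(74.8000−46.7500) = -0.0154. V = [p*·0.4857 + (1−p*)·0.9174]/1.09 = 0.6553. B = V − Δ·S = 1.5018.
Verification: the root portfolio costs Δ(0,0)·S0 + B(0,0) = 0.6553, matching V0.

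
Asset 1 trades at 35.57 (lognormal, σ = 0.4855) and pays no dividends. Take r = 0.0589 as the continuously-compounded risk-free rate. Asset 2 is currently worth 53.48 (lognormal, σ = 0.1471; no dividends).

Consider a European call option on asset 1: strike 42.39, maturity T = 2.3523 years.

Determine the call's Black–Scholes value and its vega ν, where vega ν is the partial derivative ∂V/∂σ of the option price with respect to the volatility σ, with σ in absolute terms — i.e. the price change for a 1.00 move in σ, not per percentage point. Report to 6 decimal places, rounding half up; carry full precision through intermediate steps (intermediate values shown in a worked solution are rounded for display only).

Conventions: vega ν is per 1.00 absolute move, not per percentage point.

price = 9.865747
ν = 20.659138

σ√T = 0.4855·√2.3523 = 0.744622
d₁ = (ln(S/K) + (r+σ²/2)T) / (σ√T) = (ln(35.57/42.39) + (0.0589+0.4855²/2)·2.3523) / 0.744622 = (-0.175410 + 0.415781) / 0.744622 = 0.322810
d₂ = d₁ − σ√T = 0.322810 − 0.744622 = -0.421812
e^{−rT} = 0.870619
N(d₁) = 0.626580,  N(d₂) = 0.336581
Call price V = S·N(d₁) − K·e^{−rT}·N(d₂) = 22.287464 − 12.421717 = 9.865747
φ(d₁) = (1/√(2π))·e^{−d₁²/2} = 0.378688
ν = S·φ(d₁)·√T = 20.659138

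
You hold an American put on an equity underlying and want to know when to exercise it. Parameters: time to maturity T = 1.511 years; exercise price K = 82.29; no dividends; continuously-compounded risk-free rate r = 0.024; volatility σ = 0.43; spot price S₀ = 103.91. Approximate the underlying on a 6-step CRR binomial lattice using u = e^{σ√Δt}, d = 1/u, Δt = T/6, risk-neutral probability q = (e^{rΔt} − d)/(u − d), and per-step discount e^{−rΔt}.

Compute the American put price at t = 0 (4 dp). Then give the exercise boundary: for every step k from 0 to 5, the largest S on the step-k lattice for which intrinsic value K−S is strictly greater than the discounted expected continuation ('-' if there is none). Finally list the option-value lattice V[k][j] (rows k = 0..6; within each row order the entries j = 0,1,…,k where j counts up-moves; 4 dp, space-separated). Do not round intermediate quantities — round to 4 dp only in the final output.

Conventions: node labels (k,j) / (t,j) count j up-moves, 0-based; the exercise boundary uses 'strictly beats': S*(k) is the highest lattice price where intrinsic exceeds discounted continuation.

price = 9.9849
boundary = - - - - 43.8326 54.3891
tree:
9.9849
14.7246 4.5569
21.0943 7.4471 1.2267
29.1437 11.9306 2.2863 0.0000
38.4574 18.6030 4.2612 0.0000 0.0000
46.9650 27.9009 7.9419 0.0000 0.0000 0.0000
53.8213 38.4574 14.8019 0.0000 0.0000 0.0000 0.0000

Δt=0.25183, u=1.24084, d=0.80591, q=0.46020, disc=e^(-rΔt)=0.99397
k=6 terminal: V=max(K-S,0) → 53.8213 38.4574 14.8019 0.0000 0.0000 0.0000 0.0000
k=5: j=0 S=35.3250 intr=46.9650 cont=46.4691 V=46.9650[EX]; j=1 S=54.3891 intr=27.9009 cont=27.4050 V=27.9009[EX]; j=2 S=83.7418 intr=0.0000 cont=7.9419 V=7.9419[hold]; j=3 S=128.9355 intr=0.0000 cont=0.0000 V=0.0000[hold]; j=4 S=198.5192 intr=0.0000 cont=0.0000 V=0.0000[hold]; j=5 S=305.6558 intr=0.0000 cont=0.0000 V=0.0000[hold]  S*(5)=54.3891
k=4: j=0 S=43.8326 intr=38.4574 cont=37.9616 V=38.4574[EX]; j=1 S=67.4881 intr=14.8019 cont=18.6030 V=18.6030[hold]; j=2 S=103.9100 intr=0.0000 cont=4.2612 V=4.2612[hold]; j=3 S=159.9880 intr=0.0000 cont=0.0000 V=0.0000[hold]; j=4 S=246.3302 intr=0.0000 cont=0.0000 V=0.0000[hold]  S*(4)=43.8326
k=3: j=0 S=54.3891 intr=27.9009 cont=29.1437 V=29.1437[hold]; j=1 S=83.7418 intr=0.0000 cont=11.9306 V=11.9306[hold]; j=2 S=128.9355 intr=0.0000 cont=2.2863 V=2.2863[hold]; j=3 S=198.5192 intr=0.0000 cont=0.0000 V=0.0000[hold]  S*(3)=-
k=2: j=0 S=67.4881 intr=14.8019 cont=21.0943 V=21.0943[hold]; j=1 S=103.9100 intr=0.0000 cont=7.4471 V=7.4471[hold]; j=2 S=159.9880 intr=0.0000 cont=1.2267 V=1.2267[hold]  S*(2)=-
k=1: j=0 S=83.7418 intr=0.0000 cont=14.7246 V=14.7246[hold]; j=1 S=128.9355 intr=0.0000 cont=4.5569 V=4.5569[hold]  S*(1)=-
k=0: j=0 S=103.9100 intr=0.0000 cont=9.9849 V=9.9849[hold]  S*(0)=-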